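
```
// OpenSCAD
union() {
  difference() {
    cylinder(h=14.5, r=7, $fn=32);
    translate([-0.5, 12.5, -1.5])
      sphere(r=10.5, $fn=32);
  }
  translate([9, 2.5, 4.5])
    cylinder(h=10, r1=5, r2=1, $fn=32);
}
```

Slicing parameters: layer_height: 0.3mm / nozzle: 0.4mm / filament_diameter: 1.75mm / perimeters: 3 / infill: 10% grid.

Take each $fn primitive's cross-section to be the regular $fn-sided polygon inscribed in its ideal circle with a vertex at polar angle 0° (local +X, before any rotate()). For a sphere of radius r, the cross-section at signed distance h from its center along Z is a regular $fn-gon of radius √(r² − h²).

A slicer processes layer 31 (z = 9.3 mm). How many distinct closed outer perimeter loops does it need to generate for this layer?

1

At z = 9.3 mm: the cylinder: section is a regular 32-gon, circumradius r=7; the sphere at (-0.5, 12.5) is absent (|z−center|=10.800 > r=10.5); After the difference (first − rest): none of the subtracted shapes is present at this height, so the r=7 cylinder is unchanged — 1 connected region; the cone at (9, 2.5) (r1=5→r2=1) has section circumradius 3.080 here — a regular 32-gon; Combining (union): the regions partially overlap (shared area 1.60 mm²), so overlapping operands fuse into one piece — 1 connected region. The result has 1 disconnected region.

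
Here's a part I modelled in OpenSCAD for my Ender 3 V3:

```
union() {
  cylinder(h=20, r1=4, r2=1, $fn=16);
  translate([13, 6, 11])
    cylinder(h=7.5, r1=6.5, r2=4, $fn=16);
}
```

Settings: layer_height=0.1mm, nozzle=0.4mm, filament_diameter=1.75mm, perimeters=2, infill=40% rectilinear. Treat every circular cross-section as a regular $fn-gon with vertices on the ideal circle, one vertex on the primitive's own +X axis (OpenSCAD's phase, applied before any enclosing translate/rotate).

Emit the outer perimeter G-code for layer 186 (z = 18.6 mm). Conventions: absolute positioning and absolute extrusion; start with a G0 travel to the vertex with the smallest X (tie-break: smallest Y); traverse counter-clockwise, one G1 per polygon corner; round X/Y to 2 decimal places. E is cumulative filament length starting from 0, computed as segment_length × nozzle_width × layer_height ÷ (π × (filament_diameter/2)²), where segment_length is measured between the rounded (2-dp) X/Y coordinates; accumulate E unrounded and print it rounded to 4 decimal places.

G0 X-1.21 Y0.00 Z18.60
G1 X-1.12 Y-0.46 E0.0078
G1 X-0.86 Y-0.86 E0.0157
G1 X-0.46 Y-1.12 E0.0237
G1 X0.00 Y-1.21 E0.0315
G1 X0.46 Y-1.12 E0.0393
G1 X0.86 Y-0.86 E0.0472
G1 X1.12 Y-0.46 E0.0551
G1 X1.21 Y0.00 E0.0629
G1 X1.12 Y0.46 E0.0707
G1 X0.86 Y0.86 E0.0786
G1 X0.46 Y1.12 E0.0866
G1 X0.00 Y1.21 E0.0944
G1 X-0.46 Y1.12 E0.1022
G1 X-0.86 Y0.86 E0.1101
G1 X-1.12 Y0.46 E0.1180
G1 X-1.21 Y0.00 E0.1258

At z = 18.6 mm: the cone contributes a regular 16-gon of circumradius 1.210 (interpolated between r1=4 and r2=1 at t=0.930); the cone at (13, 6) is absent (z outside [11, 18.5]); Taking the union: only the cone is present, so the union is just that shape — 1 connected region. The outline is a single polygon with 16 vertices. Extrusion per mm of travel: 0.4 × 0.1 / (π × 0.875²) = 0.016630. Accumulating E over each segment gives final E = 0.1258.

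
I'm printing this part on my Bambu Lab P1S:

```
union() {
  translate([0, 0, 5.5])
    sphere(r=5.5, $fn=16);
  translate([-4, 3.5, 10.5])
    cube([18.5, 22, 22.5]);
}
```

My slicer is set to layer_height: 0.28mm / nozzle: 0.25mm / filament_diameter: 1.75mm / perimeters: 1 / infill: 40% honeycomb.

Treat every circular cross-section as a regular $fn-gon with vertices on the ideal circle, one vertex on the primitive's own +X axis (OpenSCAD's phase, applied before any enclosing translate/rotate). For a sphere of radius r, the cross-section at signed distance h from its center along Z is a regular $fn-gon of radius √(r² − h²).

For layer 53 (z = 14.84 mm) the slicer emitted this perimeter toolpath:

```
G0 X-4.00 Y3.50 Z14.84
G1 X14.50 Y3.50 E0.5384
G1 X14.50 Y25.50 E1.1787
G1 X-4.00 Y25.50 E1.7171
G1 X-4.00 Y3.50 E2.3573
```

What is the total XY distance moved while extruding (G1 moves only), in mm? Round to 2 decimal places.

81.00 mm

Sum the Euclidean lengths of each G1 segment: total = 81.00 mm.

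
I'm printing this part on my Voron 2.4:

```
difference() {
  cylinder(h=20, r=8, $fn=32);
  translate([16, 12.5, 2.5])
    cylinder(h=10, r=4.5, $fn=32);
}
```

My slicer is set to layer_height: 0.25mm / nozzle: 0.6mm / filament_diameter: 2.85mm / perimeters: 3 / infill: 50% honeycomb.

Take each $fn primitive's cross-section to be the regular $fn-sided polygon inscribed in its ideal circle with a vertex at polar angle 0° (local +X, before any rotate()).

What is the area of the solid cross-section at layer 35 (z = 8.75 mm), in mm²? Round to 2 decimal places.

At z = 8.75 mm: the cylinder: section is a regular 32-gon, circumradius r=8 (area = (32/2)·8.000²·sin(360°/32) = 199.77 mm²); the cylinder at (16, 12.5): section is a regular 32-gon, circumradius r=4.5 (area = (32/2)·4.500²·sin(360°/32) = 63.21 mm²); After the difference (first − rest): starting from the r=8 cylinder (199.77 mm²), the r=4.5 cylinder at (16, 12.5) misses the remaining region (no effect) — area = 199.77 mm². Overall, the cross-section is a single solid region. Net area = 199.77 mm².

199.77 mm²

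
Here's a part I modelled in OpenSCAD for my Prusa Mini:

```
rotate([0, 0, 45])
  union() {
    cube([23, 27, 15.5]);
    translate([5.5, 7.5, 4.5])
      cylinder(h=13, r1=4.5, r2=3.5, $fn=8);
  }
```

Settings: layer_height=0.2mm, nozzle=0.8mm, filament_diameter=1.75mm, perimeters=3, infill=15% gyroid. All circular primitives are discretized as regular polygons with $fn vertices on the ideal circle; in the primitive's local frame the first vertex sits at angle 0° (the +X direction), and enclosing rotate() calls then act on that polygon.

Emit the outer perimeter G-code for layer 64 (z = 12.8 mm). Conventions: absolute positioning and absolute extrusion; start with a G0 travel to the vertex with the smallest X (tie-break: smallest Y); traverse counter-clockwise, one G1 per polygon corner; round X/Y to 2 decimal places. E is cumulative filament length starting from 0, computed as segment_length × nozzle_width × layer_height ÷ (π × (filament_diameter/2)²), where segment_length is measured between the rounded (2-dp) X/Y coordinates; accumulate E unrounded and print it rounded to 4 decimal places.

At z = 12.8 mm: the cube (footprint 23×27) is included at this height; the cone at (5.5, 7.5) contributes a regular 8-gon of circumradius 3.862 (interpolated between r1=4.5 and r2=3.5 at t=0.638); Merging all regions: the cone at (5.5, 7.5) lies entirely inside the 23×27 cube, so the union is just the 23×27 cube — 1 connected region; (whole slice rotated 45° about Z — lengths, areas and connectivity unchanged). The outline is a single polygon with 4 vertices. Extrusion per mm of travel: 0.8 × 0.2 / (π × 0.875²) = 0.066520. Accumulating E over each segment gives final E = 6.6520.

G0 X-19.09 Y19.09 Z12.80
G1 X0.00 Y0.00 E1.7959
G1 X16.26 Y16.26 E3.3255
G1 X-2.83 Y35.36 E5.1219
G1 X-19.09 Y19.09 E6.6520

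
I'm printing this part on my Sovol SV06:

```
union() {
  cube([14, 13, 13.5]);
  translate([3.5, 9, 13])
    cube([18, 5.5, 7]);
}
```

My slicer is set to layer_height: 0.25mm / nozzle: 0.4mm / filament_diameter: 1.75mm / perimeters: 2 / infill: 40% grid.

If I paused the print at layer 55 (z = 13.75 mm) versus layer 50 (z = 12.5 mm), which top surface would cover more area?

layer 50 (z = 12.5 mm)

Layer 55 (z = 13.75): the cube is not intersected at this z (z outside [0, 13.5]); the cube at (3.5, 9) is present — its section is the full 18×5.5 rectangle (area 99.00 mm²); Merging all regions: only the 18×5.5 cube at (3.5, 9) is present, so the union is just that shape — area = 99.00 mm². So its area = 99.00 mm². Layer 50 (z = 12.5): the cube (footprint 14×13) is included at this height (area 182.00 mm²); the cube at (3.5, 9) is absent (z outside [13, 20]); Merging all regions: only the 14×13 cube is present, so the union is just that shape — area = 182.00 mm². So its area = 182.00 mm². Layer 50 is larger (182.00 vs 99.00 mm²).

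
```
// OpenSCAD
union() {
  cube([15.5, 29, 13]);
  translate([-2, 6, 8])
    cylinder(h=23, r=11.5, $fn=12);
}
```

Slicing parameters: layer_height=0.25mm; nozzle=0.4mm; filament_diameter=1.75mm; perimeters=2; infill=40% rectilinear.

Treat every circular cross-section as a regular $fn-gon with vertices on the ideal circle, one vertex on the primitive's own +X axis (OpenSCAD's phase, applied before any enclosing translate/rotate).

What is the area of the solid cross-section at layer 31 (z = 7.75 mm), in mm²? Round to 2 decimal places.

449.50 mm²

At z = 7.75 mm: the cube is present — its section is the full 15.5×29 rectangle (area 449.50 mm²); the cylinder at (-2, 6) is not intersected at this z (z outside [8, 31]); Merging all regions: only the 15.5×29 cube is present, so the union is just that shape — area = 449.50 mm². Overall, the cross-section is a single solid region. Net area = 449.50 mm².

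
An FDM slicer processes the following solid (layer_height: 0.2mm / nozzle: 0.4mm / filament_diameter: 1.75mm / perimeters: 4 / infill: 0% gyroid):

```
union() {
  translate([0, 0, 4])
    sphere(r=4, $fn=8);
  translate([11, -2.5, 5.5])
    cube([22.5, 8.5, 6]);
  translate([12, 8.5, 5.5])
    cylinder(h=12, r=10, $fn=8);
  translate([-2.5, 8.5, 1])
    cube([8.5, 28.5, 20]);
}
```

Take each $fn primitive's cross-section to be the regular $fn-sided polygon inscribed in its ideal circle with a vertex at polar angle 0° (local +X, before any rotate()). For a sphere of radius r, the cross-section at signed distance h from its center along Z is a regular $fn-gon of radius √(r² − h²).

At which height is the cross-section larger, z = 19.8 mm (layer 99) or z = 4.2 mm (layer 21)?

layer 21 (z = 4.2 mm)

Layer 99 (z = 19.8): the sphere does not reach this height (|z−center|=15.800 > r=4); the cube at (11, -2.5) is absent (z outside [5.5, 11.5]); the cylinder at (12, 8.5) is not intersected at this z (z outside [5.5, 17.5]); the cube at (-2.5, 8.5) (footprint 8.5×28.5) is included at this height (area 242.25 mm²); Combining (union): only the 8.5×28.5 cube at (-2.5, 8.5) is present, so the union is just that shape — area = 242.25 mm². So its area = 242.25 mm². Layer 21 (z = 4.2): the r=4 sphere slices to a regular 8-gon of circumradius 3.995 (√(r²−h²) with h=0.2 from center) (area = (8/2)·3.995²·sin(360°/8) = 45.14 mm²); the cube at (11, -2.5) is absent (z outside [5.5, 11.5]); the cylinder at (12, 8.5) is not intersected at this z (z outside [5.5, 17.5]); the cube at (-2.5, 8.5) is present — its section is the full 8.5×28.5 rectangle (area 242.25 mm²); Taking the union: the 2 present regions are separate (no shared area or edge), so areas and boundary lengths simply add and each stays a separate island — area = 287.39 mm². So its area = 287.39 mm². Layer 21 is larger (287.39 vs 242.25 mm²).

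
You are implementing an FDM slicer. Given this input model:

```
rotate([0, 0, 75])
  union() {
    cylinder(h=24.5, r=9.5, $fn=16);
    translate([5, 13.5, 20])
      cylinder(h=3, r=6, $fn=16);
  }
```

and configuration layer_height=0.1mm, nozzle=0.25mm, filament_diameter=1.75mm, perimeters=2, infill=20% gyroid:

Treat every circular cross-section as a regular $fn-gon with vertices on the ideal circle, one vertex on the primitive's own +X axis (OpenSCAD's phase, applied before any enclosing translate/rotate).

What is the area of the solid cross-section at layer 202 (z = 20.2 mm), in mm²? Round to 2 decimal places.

At z = 20.2 mm: the r=9.5 cylinder gives a regular 16-gon of circumradius 9.5 (constant along its height) (area = (16/2)·9.500²·sin(360°/16) = 276.30 mm²); the r=6 cylinder at (5, 13.5) gives a regular 16-gon of circumradius 6 (constant along its height) (area = (16/2)·6.000²·sin(360°/16) = 110.21 mm²); Combining (union): the regions partially overlap — summed areas 386.51 mm² minus the doubly-counted overlap 3.02 mm² gives 383.49 mm² — area = 383.49 mm²; (rotated 75° about Z; rotation is an isometry so areas/perimeters/island counts are preserved). Overall, the cross-section is a single solid region. Net area = 383.49 mm².

383.49 mm²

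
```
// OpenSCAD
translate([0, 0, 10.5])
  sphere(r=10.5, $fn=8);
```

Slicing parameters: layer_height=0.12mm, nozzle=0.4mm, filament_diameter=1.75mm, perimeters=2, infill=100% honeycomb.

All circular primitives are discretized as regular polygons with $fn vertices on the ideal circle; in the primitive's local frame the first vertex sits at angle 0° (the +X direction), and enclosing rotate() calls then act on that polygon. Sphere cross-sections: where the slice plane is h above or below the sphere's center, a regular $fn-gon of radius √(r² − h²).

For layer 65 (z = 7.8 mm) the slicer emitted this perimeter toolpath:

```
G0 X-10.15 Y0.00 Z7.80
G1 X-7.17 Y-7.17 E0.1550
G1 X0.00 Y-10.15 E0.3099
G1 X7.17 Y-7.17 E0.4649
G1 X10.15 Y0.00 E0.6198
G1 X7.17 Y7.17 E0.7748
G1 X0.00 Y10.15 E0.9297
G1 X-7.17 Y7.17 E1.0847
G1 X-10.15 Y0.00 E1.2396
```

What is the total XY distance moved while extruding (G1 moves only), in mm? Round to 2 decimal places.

62.12 mm

Sum the Euclidean lengths of each G1 segment: total = 62.12 mm.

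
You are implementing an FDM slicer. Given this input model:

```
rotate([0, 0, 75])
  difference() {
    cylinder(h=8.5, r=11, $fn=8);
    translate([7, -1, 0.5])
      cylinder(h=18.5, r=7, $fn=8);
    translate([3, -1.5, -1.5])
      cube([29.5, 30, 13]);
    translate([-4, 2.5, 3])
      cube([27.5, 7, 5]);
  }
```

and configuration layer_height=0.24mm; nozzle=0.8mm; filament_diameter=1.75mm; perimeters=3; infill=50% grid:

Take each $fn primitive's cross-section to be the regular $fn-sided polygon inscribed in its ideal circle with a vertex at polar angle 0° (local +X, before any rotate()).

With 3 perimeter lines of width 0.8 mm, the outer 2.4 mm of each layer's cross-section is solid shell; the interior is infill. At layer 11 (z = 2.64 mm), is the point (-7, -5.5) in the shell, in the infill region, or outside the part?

At z = 2.64 mm: the r=11 cylinder contributes a regular 8-gon of circumradius 11; the r=7 cylinder at (7, -1) gives a regular 8-gon of circumradius 7 (constant along its height); the cube at (3, -1.5) (footprint 29.5×30) is included at this height; the cube at (-4, 2.5) is absent (z outside [3, 8]); Taking the first minus the rest: starting from the r=11 cylinder, the r=7 cylinder at (7, -1) partially overlaps it — only the 103.89 mm² overlap (of its 138.59 mm²) is removed, clipping the outline; the 29.5×30 cube at (3, -1.5) partially overlaps it — only the 17.77 mm² overlap (of its 885.00 mm²) is removed, clipping the outline — 1 connected region; (whole slice rotated 75° about Z — lengths, areas and connectivity unchanged). Overall, the cross-section is a single solid region. Undo the 75° rotation: the query point maps to (-7.124, 5.338) in the un-rotated model frame. The nearest boundary edge runs (-11.00, 0.00)→(-7.78, 7.78); distance from the point to it = 1.54 mm. The point is inside the cross-section, 1.54 mm from the nearest boundary — within the 2.4 mm shell band (3 × 0.8).

shell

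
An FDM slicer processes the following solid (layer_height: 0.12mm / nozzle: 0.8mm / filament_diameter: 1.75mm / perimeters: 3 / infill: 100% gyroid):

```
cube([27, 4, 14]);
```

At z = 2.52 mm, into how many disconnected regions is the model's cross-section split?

At z = 2.52 mm: the 27×4 cube contributes its full rectangle. The result has 1 disconnected region.

1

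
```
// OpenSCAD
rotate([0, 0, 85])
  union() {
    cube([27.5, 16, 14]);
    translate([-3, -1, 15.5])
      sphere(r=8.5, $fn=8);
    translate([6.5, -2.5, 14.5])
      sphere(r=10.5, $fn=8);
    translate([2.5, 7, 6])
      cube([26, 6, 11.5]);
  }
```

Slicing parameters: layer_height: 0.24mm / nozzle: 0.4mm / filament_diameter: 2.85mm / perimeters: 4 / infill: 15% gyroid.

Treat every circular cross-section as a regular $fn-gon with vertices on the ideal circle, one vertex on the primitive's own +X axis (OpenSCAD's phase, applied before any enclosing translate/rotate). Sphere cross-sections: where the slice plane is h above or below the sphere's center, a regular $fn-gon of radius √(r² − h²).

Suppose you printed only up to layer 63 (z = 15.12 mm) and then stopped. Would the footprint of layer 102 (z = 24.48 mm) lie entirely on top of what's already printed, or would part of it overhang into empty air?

entirely on top

Compare the two slices. At z = 15.12: the cube is absent (z outside [0, 14]); the r=8.5 sphere at (-3, -1) slices to a regular 8-gon of circumradius 8.492 (√(r²−h²) with h=0.38 from center) (area = (8/2)·8.492²·sin(360°/8) = 203.95 mm²); the r=10.5 sphere at (6.5, -2.5) slices to a regular 8-gon of circumradius 10.482 (√(r²−h²) with h=0.62 from center) (area = (8/2)·10.482²·sin(360°/8) = 310.75 mm²); the cube at (2.5, 7) is present — its section is the full 26×6 rectangle (area 156.00 mm²); Merging all regions: the regions partially overlap — summed areas 670.69 mm² minus the doubly-counted overlap 91.33 mm² gives 579.37 mm² — area = 579.37 mm²; (rotated 85° about Z; rotation is an isometry so areas/perimeters/island counts are preserved). At z = 24.48: the cube does not reach this height (z outside [0, 14]); the sphere at (-3, -1) is not intersected at this z (|z−center|=8.980 > r=8.5); the sphere at (6.5, -2.5): section is a regular 8-gon, circumradius = √(r²−h²) = √(10.5²−9.98²) = 3.263 (area = (8/2)·3.263²·sin(360°/8) = 30.12 mm²); the cube at (2.5, 7) does not reach this height (z outside [6, 17.5]); Taking the union: only the r=10.5 sphere at (6.5, -2.5) is present, so the union is just that shape — area = 30.12 mm²; (whole slice rotated 85° about Z — lengths, areas and connectivity unchanged). Checking containment: the cross-section at z = 24.48 is a subset of the cross-section at z = 15.12.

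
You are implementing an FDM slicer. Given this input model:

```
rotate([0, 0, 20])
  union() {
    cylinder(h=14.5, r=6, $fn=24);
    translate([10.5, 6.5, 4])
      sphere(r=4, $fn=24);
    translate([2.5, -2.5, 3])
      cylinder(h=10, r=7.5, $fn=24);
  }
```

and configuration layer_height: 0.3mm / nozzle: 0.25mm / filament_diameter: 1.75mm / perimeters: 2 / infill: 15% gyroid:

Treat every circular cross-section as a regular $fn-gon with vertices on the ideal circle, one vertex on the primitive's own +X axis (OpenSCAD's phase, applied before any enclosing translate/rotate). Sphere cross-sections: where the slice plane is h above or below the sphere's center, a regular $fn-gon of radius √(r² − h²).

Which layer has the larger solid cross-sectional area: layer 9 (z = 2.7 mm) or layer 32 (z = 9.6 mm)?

Layer 9 (z = 2.7): the r=6 cylinder contributes a regular 24-gon of circumradius 6 (area = (24/2)·6.000²·sin(360°/24) = 111.81 mm²); the r=4 sphere at (10.5, 6.5) contributes a regular 24-gon of circumradius √(4²−1.3²) = 3.783 (area = (24/2)·3.783²·sin(360°/24) = 44.44 mm²); the cylinder at (2.5, -2.5) does not reach this height (z outside [3, 13]); Merging all regions: the 2 present regions are separate (no shared area or edge), so areas and boundary lengths simply add and each stays a separate island — area = 156.25 mm²; (whole slice rotated 20° about Z — lengths, areas and connectivity unchanged). So its area = 156.25 mm². Layer 32 (z = 9.6): the cylinder: section is a regular 24-gon, circumradius r=6 (area = (24/2)·6.000²·sin(360°/24) = 111.81 mm²); the sphere at (10.5, 6.5) does not reach this height (|z−center|=5.600 > r=4); the r=7.5 cylinder at (2.5, -2.5) contributes a regular 24-gon of circumradius 7.5 (area = (24/2)·7.500²·sin(360°/24) = 174.70 mm²); Taking the union: the regions partially overlap — summed areas 286.51 mm² minus the doubly-counted overlap 91.92 mm² gives 194.59 mm² — area = 194.59 mm²; (rotated 20° about Z; rotation is an isometry so areas/perimeters/island counts are preserved). So its area = 194.59 mm². Layer 32 is larger (194.59 vs 156.25 mm²).

layer 32 (z = 9.6 mm)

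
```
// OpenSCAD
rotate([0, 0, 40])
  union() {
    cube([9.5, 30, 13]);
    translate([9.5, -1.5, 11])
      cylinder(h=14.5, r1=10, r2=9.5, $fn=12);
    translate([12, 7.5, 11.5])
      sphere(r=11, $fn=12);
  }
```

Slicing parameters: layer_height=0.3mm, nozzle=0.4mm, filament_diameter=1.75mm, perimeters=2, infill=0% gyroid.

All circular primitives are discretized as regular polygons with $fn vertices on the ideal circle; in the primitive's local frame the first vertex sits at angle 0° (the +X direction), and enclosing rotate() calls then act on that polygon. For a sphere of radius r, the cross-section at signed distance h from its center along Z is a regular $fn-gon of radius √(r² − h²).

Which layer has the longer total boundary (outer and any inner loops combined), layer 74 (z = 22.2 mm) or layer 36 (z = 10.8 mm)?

Layer 74 (z = 22.2): the cube is absent (z outside [0, 13]); the cone at (9.5, -1.5) contributes a regular 12-gon of circumradius 9.614 (interpolated between r1=10 and r2=9.5 at t=0.772) (perimeter = 2·12·9.614·sin(180°/12) = 59.72 mm); the sphere at (12, 7.5): section is a regular 12-gon, circumradius = √(r²−h²) = √(11²−10.7²) = 2.551 (perimeter = 2·12·2.551·sin(180°/12) = 15.85 mm); Merging all regions: the regions partially overlap (shared area 9.50 mm²), so the edge portions inside another operand are dropped and the merged outline is re-measured after clipping — boundary = 62.85 mm; (whole slice rotated 40° about Z — lengths, areas and connectivity unchanged). So its perimeter = 62.85 mm. Layer 36 (z = 10.8): the cube is present — its section is the full 9.5×30 rectangle (perimeter 79.00 mm); the cone at (9.5, -1.5) is not intersected at this z (z outside [11, 25.5]); the sphere at (12, 7.5): section is a regular 12-gon, circumradius = √(r²−h²) = √(11²−0.7²) = 10.978 (perimeter = 2·12·10.978·sin(180°/12) = 68.19 mm); Taking the union: the regions partially overlap (shared area 118.34 mm²), so the edge portions inside another operand are dropped and the merged outline is re-measured after clipping — boundary = 101.40 mm; (whole slice rotated 40° about Z — lengths, areas and connectivity unchanged). So its perimeter = 101.40 mm. Layer 36 is larger (101.40 vs 62.85 mm).

layer 36 (z = 10.8 mm)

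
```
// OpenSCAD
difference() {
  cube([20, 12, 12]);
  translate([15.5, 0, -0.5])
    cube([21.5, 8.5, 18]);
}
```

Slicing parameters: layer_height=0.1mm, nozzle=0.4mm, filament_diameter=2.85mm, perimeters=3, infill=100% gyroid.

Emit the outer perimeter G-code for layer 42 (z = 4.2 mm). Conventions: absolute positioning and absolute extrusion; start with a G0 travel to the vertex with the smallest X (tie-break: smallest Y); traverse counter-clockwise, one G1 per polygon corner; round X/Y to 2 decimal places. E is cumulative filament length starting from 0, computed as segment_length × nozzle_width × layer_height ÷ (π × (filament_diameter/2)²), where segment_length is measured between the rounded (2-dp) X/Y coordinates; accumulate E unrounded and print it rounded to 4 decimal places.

At z = 4.2 mm: the cube (footprint 20×12) is included at this height; the cube at (15.5, 0) (footprint 21.5×8.5) is included at this height; Subtracting the remaining from the first: starting from the 20×12 cube, the 21.5×8.5 cube at (15.5, 0) partially overlaps it — only the 38.25 mm² overlap (of its 182.75 mm²) is removed, clipping the outline — 1 connected region. The outline is a single polygon with 6 vertices. Extrusion per mm of travel: 0.4 × 0.1 / (π × 1.425²) = 0.006270. Accumulating E over each segment gives final E = 0.4013.

G0 X0.00 Y0.00 Z4.20
G1 X15.50 Y0.00 E0.0972
G1 X15.50 Y8.50 E0.1505
G1 X20.00 Y8.50 E0.1787
G1 X20.00 Y12.00 E0.2006
G1 X0.00 Y12.00 E0.3260
G1 X0.00 Y0.00 E0.4013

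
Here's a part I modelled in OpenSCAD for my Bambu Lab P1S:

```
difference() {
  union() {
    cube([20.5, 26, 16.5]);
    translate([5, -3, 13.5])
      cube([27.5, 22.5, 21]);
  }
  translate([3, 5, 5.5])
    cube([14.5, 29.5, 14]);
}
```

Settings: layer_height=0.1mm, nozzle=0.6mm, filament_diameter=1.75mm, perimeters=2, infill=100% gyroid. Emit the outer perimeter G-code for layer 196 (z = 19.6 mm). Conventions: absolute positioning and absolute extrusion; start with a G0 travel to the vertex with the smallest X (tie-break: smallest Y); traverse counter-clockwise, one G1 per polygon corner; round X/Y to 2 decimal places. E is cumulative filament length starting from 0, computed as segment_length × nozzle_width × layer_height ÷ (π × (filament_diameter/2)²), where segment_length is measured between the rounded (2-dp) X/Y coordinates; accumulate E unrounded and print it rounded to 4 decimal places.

At z = 19.6 mm: the cube is not intersected at this z (z outside [0, 16.5]); the 27.5×22.5 cube at (5, -3) contributes its full rectangle; Combining (union): only the 27.5×22.5 cube at (5, -3) is present, so the union is just that shape — 1 connected region; the cube at (3, 5) does not reach this height (z outside [5.5, 19.5]); After the difference (first − rest): none of the subtracted shapes is present at this height, so the result so far is unchanged — 1 connected region. The outline is a single polygon with 4 vertices. Extrusion per mm of travel: 0.6 × 0.1 / (π × 0.875²) = 0.024945. Accumulating E over each segment gives final E = 2.4945.

G0 X5.00 Y-3.00 Z19.60
G1 X32.50 Y-3.00 E0.6860
G1 X32.50 Y19.50 E1.2473
G1 X5.00 Y19.50 E1.9332
G1 X5.00 Y-3.00 E2.4945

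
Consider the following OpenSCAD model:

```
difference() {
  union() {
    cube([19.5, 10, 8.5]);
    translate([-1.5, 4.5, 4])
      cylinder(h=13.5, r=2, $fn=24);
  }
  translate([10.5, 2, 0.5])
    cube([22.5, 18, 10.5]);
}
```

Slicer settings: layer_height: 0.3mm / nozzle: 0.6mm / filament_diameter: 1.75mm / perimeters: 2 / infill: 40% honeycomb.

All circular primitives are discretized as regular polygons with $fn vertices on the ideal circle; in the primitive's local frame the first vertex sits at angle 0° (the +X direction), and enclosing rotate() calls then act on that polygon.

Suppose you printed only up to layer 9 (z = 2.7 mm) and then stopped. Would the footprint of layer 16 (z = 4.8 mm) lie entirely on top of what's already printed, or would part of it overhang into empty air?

Compare the two slices. At z = 2.7: the cube (footprint 19.5×10) is included at this height (area 195.00 mm²); the cylinder at (-1.5, 4.5) is not intersected at this z (z outside [4, 17.5]); Merging all regions: only the 19.5×10 cube is present, so the union is just that shape — area = 195.00 mm²; the cube at (10.5, 2) (footprint 22.5×18) is included at this height (area 405.00 mm²); Taking the first minus the rest: starting from that combined region (195.00 mm²), the 22.5×18 cube at (10.5, 2) partially overlaps it — only the 72.00 mm² overlap (of its 405.00 mm²) is removed, clipping the outline — area = 123.00 mm². At z = 4.8: the 19.5×10 cube contributes its full rectangle (area 195.00 mm²); the cylinder at (-1.5, 4.5): section is a regular 24-gon, circumradius r=2 (area = (24/2)·2.000²·sin(360°/24) = 12.42 mm²); Combining (union): the regions partially overlap — summed areas 207.42 mm² minus the doubly-counted overlap 0.87 mm² gives 206.55 mm² — area = 206.55 mm²; the cube at (10.5, 2) is present — its section is the full 22.5×18 rectangle (area 405.00 mm²); Taking the first minus the rest: starting from that combined region (206.55 mm²), the 22.5×18 cube at (10.5, 2) partially overlaps it — only the 72.00 mm² overlap (of its 405.00 mm²) is removed, clipping the outline — area = 134.55 mm². Checking containment: at z = 4.8 the cross-section extends beyond the z = 2.7 cross-section by about 11.55 mm².

part overhangs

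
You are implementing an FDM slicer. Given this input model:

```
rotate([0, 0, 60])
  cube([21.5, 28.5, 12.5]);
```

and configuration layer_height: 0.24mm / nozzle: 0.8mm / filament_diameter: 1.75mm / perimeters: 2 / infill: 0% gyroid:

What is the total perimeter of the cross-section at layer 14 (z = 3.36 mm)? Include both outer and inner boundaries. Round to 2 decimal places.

100.00 mm

At z = 3.36 mm: the 21.5×28.5 cube contributes its full rectangle (perimeter 100.00 mm); (whole slice rotated 60° about Z — lengths, areas and connectivity unchanged). Overall, the cross-section is a single solid region. Total boundary length (outer) = 100.00 mm.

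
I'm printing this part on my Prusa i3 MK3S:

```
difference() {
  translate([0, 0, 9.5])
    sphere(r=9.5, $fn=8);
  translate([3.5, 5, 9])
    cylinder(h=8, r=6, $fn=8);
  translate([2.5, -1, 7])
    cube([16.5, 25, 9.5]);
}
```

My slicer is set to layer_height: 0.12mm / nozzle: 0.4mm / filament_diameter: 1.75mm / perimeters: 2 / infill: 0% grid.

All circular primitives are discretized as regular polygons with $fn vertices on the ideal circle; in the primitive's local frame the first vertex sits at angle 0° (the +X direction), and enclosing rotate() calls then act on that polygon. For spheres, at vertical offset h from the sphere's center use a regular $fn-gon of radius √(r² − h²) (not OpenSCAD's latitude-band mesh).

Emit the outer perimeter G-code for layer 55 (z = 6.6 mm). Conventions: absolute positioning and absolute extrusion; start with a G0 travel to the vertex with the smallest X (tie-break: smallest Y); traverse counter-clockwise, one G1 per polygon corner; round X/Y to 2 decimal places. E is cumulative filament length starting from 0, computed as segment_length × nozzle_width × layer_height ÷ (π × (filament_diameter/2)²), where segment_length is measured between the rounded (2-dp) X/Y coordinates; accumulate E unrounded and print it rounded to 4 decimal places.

At z = 6.6 mm: the r=9.5 sphere contributes a regular 8-gon of circumradius √(9.5²−2.9²) = 9.047; the cylinder at (3.5, 5) is absent (z outside [9, 17]); the cube at (2.5, -1) does not reach this height (z outside [7, 16.5]); Subtracting the remaining from the first: none of the subtracted shapes is present at this height, so the r=9.5 sphere is unchanged — 1 connected region. The outline is a single polygon with 8 vertices. Extrusion per mm of travel: 0.4 × 0.12 / (π × 0.875²) = 0.019956. Accumulating E over each segment gives final E = 1.1059.

G0 X-9.05 Y0.00 Z6.60
G1 X-6.40 Y-6.40 E0.1382
G1 X0.00 Y-9.05 E0.2765
G1 X6.40 Y-6.40 E0.4147
G1 X9.05 Y0.00 E0.5529
G1 X6.40 Y6.40 E0.6912
G1 X0.00 Y9.05 E0.8294
G1 X-6.40 Y6.40 E0.9676
G1 X-9.05 Y0.00 E1.1059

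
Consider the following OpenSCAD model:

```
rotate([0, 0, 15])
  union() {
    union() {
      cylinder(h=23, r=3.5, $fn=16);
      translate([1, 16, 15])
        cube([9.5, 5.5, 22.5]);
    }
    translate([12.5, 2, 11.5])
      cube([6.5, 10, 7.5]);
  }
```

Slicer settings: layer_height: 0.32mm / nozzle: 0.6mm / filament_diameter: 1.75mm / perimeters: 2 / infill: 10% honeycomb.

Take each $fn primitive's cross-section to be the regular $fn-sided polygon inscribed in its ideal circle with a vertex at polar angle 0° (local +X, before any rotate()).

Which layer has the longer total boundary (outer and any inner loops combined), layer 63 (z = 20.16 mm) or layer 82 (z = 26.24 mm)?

layer 63 (z = 20.16 mm)

Layer 63 (z = 20.16): the r=3.5 cylinder gives a regular 16-gon of circumradius 3.5 (constant along its height) (perimeter = 2·16·3.500·sin(180°/16) = 21.85 mm); the cube at (1, 16) is present — its section is the full 9.5×5.5 rectangle (perimeter 30.00 mm); Combining (union): the 2 present regions are separate (no shared area or edge), so areas and boundary lengths simply add and each stays a separate island — boundary = 51.85 mm; the cube at (12.5, 2) does not reach this height (z outside [11.5, 19]); Merging all regions: only the result so far is present, so the union is just that shape — boundary = 51.85 mm; (whole slice rotated 15° about Z — lengths, areas and connectivity unchanged). So its perimeter = 51.85 mm. Layer 82 (z = 26.24): the cylinder does not reach this height (z outside [0, 23]); the cube at (1, 16) is present — its section is the full 9.5×5.5 rectangle (perimeter 30.00 mm); Combining (union): only the 9.5×5.5 cube at (1, 16) is present, so the union is just that shape — boundary = 30.00 mm; the cube at (12.5, 2) does not reach this height (z outside [11.5, 19]); Combining (union): only the result so far is present, so the union is just that shape — boundary = 30.00 mm; (whole slice rotated 15° about Z — lengths, areas and connectivity unchanged). So its perimeter = 30.00 mm. Layer 63 is larger (51.85 vs 30.00 mm).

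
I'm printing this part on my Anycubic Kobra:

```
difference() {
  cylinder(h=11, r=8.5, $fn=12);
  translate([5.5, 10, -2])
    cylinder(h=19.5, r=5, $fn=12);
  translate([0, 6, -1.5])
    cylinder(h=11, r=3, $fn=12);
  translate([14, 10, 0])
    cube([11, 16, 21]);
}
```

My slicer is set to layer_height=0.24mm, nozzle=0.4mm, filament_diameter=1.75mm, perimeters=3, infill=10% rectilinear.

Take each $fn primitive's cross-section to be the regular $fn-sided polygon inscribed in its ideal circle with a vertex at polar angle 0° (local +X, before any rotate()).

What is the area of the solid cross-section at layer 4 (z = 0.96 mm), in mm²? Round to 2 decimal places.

At z = 0.96 mm: the cylinder: section is a regular 12-gon, circumradius r=8.5 (area = (12/2)·8.500²·sin(360°/12) = 216.75 mm²); the r=5 cylinder at (5.5, 10) contributes a regular 12-gon of circumradius 5 (area = (12/2)·5.000²·sin(360°/12) = 75.00 mm²); the r=3 cylinder at (0, 6) gives a regular 12-gon of circumradius 3 (constant along its height) (area = (12/2)·3.000²·sin(360°/12) = 27.00 mm²); the cube at (14, 10) (footprint 11×16) is included at this height (area 176.00 mm²); Taking the first minus the rest: starting from the r=8.5 cylinder (216.75 mm²), the r=5 cylinder at (5.5, 10) partially overlaps it — only the 7.53 mm² overlap (of its 75.00 mm²) is removed, clipping the outline; the r=3 cylinder at (0, 6) partially overlaps it — only the 23.08 mm² overlap (of its 27.00 mm²) is removed, clipping the outline; the 11×16 cube at (14, 10) misses the remaining region (no effect) — area = 186.13 mm². Overall, the cross-section is a single solid region. Net area = 186.13 mm².

186.13 mm²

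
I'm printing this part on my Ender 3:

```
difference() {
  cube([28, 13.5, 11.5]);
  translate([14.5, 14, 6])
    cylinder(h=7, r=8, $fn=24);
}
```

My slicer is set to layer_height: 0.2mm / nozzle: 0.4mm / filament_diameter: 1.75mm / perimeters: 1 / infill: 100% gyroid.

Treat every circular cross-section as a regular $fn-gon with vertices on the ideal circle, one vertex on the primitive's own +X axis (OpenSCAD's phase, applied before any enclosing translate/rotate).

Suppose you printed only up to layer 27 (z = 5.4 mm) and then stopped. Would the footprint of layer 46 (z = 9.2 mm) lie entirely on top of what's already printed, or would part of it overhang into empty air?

Compare the two slices. At z = 5.4: the cube (footprint 28×13.5) is included at this height (area 378.00 mm²); the cylinder at (14.5, 14) is not intersected at this z (z outside [6, 13]); Subtracting the remaining from the first: none of the subtracted shapes is present at this height, so the 28×13.5 cube is unchanged — area = 378.00 mm². At z = 9.2: the cube (footprint 28×13.5) is included at this height (area 378.00 mm²); the r=8 cylinder at (14.5, 14) gives a regular 24-gon of circumradius 8 (constant along its height) (area = (24/2)·8.000²·sin(360°/24) = 198.77 mm²); Taking the first minus the rest: starting from the 28×13.5 cube (378.00 mm²), the r=8 cylinder at (14.5, 14) partially overlaps it — only the 91.42 mm² overlap (of its 198.77 mm²) is removed, clipping the outline — area = 286.58 mm². Checking containment: the cross-section at z = 9.2 is a subset of the cross-section at z = 5.4.

entirely on top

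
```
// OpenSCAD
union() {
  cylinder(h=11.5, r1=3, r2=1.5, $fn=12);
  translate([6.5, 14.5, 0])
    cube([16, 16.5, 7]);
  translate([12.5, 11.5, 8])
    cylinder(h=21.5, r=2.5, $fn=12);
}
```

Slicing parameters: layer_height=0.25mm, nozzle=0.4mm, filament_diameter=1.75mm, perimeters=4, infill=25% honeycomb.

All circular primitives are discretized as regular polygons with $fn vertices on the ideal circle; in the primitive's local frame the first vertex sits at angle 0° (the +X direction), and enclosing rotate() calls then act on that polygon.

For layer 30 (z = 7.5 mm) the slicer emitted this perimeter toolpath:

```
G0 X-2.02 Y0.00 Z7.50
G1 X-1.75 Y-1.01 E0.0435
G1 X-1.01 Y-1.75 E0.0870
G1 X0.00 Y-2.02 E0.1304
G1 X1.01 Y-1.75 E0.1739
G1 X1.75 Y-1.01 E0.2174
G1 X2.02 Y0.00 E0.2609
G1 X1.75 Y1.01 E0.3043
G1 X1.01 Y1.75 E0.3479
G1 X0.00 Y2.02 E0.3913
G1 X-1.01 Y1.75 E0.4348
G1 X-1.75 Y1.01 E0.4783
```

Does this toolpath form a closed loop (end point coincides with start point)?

no

Start point (G0): (-2.02, 0.00). End point (last G1): the path does not return to the start — open.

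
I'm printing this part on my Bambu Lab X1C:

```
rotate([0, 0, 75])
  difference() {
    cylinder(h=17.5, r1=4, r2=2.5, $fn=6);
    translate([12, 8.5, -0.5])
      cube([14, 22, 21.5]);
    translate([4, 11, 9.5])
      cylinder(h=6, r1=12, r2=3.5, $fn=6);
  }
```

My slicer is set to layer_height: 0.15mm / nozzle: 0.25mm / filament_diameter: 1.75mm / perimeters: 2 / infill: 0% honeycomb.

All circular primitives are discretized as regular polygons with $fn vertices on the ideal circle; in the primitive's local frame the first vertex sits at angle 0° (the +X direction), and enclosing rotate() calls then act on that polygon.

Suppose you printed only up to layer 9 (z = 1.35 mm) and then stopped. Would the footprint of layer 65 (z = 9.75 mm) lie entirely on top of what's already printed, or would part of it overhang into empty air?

Compare the two slices. At z = 1.35: the cone (r1=4→r2=2.5) has section circumradius 3.884 here — a regular 6-gon (area = (6/2)·3.884²·sin(360°/6) = 39.20 mm²); the 14×22 cube at (12, 8.5) contributes its full rectangle (area 308.00 mm²); the cone at (4, 11) is not intersected at this z (z outside [9.5, 15.5]); Taking the first minus the rest: starting from the cone (39.20 mm²), the 14×22 cube at (12, 8.5) misses the remaining region (no effect) — area = 39.20 mm²; (whole slice rotated 75° about Z — lengths, areas and connectivity unchanged). At z = 9.75: the cone contributes a regular 6-gon of circumradius 3.164 (interpolated between r1=4 and r2=2.5 at t=0.557) (area = (6/2)·3.164²·sin(360°/6) = 26.01 mm²); the 14×22 cube at (12, 8.5) contributes its full rectangle (area 308.00 mm²); the cone at (4, 11) contributes a regular 6-gon of circumradius 11.646 (interpolated between r1=12 and r2=3.5 at t=0.042) (area = (6/2)·11.646²·sin(360°/6) = 352.37 mm²); After the difference (first − rest): starting from the cone (26.01 mm²), the 14×22 cube at (12, 8.5) misses the remaining region (no effect); the cone at (4, 11) partially overlaps it — only the 7.42 mm² overlap (of its 352.37 mm²) is removed, clipping the outline — area = 18.60 mm²; (rotated 75° about Z; rotation is an isometry so areas/perimeters/island counts are preserved). Checking containment: the cross-section at z = 9.75 is a subset of the cross-section at z = 1.35.

entirely on top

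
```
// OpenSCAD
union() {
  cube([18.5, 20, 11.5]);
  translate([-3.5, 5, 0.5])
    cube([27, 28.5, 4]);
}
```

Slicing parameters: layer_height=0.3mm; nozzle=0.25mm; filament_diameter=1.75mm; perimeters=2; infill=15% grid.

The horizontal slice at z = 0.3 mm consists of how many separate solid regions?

At z = 0.3 mm: the 18.5×20 cube contributes its full rectangle; the cube at (-3.5, 5) is not intersected at this z (z outside [0.5, 4.5]); Taking the union: only the 18.5×20 cube is present, so the union is just that shape — 1 connected region. The result has 1 disconnected region.

1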